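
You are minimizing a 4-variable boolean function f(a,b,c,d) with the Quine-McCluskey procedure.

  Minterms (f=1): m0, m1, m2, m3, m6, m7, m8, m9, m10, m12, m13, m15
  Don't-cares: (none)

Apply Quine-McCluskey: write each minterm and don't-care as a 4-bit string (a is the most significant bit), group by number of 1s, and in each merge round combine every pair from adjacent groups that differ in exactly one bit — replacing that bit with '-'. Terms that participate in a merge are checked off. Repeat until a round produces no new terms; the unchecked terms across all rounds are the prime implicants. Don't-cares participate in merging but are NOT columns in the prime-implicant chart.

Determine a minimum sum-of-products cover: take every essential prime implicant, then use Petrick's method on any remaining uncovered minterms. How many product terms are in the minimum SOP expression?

5

Round 0: 0000✓ 0001✓ 0010✓ 0011✓ 0110✓ 0111✓ 1000✓ 1001✓ 1010✓ 1100✓ 1101✓ 1111✓
Round 1: -000✓ -001✓ -010✓ -111 0-10✓ 0-11✓ 00-0✓ 00-1✓ 000-✓ 001-✓ 011-✓ 1-00✓ 1-01✓ 10-0✓ 100-✓ 11-1 110-✓
Round 2: -0-0 -00- 0-1- 00-- 1-0-
PIs = {-0-0, -00-, -111, 0-1-, 00--, 1-0-, 11-1}
Coverage chart:
  m0: -0-0,-00-,00--
  m1: -00-,00--
  m2: -0-0,0-1-,00--
  m3: 0-1-,00--
  m6: 0-1- ←essential
  m7: -111,0-1-
  m8: -0-0,-00-,1-0-
  m9: -00-,1-0-
  m10: -0-0 ←essential
  m12: 1-0- ←essential
  m13: 1-0-,11-1
  m15: -111,11-1
Essential: -0-0, 0-1-, 1-0-
Petrick residual → -00-, -111
Min cover (5 terms): b'd' + b'c' + bcd + a'c + ac'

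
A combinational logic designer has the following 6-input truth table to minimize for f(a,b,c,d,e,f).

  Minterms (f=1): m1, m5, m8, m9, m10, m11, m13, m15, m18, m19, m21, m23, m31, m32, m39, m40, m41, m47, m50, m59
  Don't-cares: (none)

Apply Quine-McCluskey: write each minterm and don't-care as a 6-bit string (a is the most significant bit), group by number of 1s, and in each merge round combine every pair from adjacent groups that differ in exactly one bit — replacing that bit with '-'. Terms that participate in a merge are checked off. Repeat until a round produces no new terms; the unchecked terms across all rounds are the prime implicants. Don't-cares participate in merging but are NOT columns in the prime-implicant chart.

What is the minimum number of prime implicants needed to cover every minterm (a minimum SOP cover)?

Round 0: 000001✓ 000101✓ 001000✓ 001001✓ 001010✓ 001011✓ 001101✓ 001111✓ 010010✓ 010011✓ 010101✓ 010111✓ 011111✓ 100000✓ 100111✓ 101000✓ 101001✓ 101111✓ 110010✓ 111011
Round 1: -01000✓ -01001✓ -01111 -10010 0-0101 0-1111 00-001✓ 00-101✓ 000-01✓ 001-01✓ 001-11✓ 0010-0✓ 0010-1✓ 00100-✓ 00101-✓ 0011-1✓ 01-111 010-11 01001- 0101-1 10-000 10-111 10100-✓
Round 2: -0100- 00--01 001--1 0010--
PIs = {-0100-, -01111, -10010, 0-0101, 0-1111, 00--01, 001--1, 0010--, 01-111, 010-11, 01001-, 0101-1, 10-000, 10-111, 111011}
Coverage chart:
  m1: 00--01 ←essential
  m5: 0-0101,00--01
  m8: -0100-,0010--
  m9: -0100-,00--01,001--1,0010--
  m10: 0010-- ←essential
  m11: 001--1,0010--
  m13: 00--01,001--1
  m15: -01111,0-1111,001--1
  m18: -10010,01001-
  m19: 010-11,01001-
  m21: 0-0101,0101-1
  m23: 01-111,010-11,0101-1
  m31: 0-1111,01-111
  m32: 10-000 ←essential
  m39: 10-111 ←essential
  m40: -0100-,10-000
  m41: -0100- ←essential
  m47: -01111,10-111
  m50: -10010 ←essential
  m59: 111011 ←essential
Essential: -0100-, -10010, 00--01, 0010--, 10-000, 10-111, 111011
Petrick residual → 0-0101, 0-1111, 010-11
Min cover (10 terms): b'cd'e' + bc'd'ef' + a'c'de'f + a'cdef + a'b'e'f + a'b'cd' + a'bc'ef + ab'd'e'f' + ab'def + abcd'ef

10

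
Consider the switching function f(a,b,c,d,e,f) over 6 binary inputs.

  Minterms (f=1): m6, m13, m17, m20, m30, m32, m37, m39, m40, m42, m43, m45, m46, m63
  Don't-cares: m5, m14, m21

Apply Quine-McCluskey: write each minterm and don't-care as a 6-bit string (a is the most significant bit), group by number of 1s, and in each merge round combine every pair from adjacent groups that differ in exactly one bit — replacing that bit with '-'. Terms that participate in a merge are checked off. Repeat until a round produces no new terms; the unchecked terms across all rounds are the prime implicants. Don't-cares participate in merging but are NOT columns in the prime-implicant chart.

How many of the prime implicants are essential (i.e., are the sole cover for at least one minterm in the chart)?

Round 0: 000101✓ 000110✓ 001101✓ 001110✓ 010001✓ 010100✓ 010101✓ 011110✓ 100000✓ 100101✓ 100111✓ 101000✓ 101010✓ 101011✓ 101101✓ 101110✓ 111111
Round 1: -00101✓ -01101✓ -01110 0-0101 0-1110 00-101✓ 00-110 010-01 01010- 10-000 10-101✓ 1001-1 101-10 1010-0 10101-
Round 2: -0-101
PIs = {-0-101, -01110, 0-0101, 0-1110, 00-110, 010-01, 01010-, 10-000, 1001-1, 101-10, 1010-0, 10101-, 111111}
Coverage chart:
  m6: 00-110 ←essential
  m13: -0-101 ←essential
  m17: 010-01 ←essential
  m20: 01010- ←essential
  m30: 0-1110 ←essential
  m32: 10-000 ←essential
  m37: -0-101,1001-1
  m39: 1001-1 ←essential
  m40: 10-000,1010-0
  m42: 101-10,1010-0,10101-
  m43: 10101- ←essential
  m45: -0-101 ←essential
  m46: -01110,101-10
  m63: 111111 ←essential
Essential: -0-101, 0-1110, 00-110, 010-01, 01010-, 10-000, 1001-1, 10101-, 111111

9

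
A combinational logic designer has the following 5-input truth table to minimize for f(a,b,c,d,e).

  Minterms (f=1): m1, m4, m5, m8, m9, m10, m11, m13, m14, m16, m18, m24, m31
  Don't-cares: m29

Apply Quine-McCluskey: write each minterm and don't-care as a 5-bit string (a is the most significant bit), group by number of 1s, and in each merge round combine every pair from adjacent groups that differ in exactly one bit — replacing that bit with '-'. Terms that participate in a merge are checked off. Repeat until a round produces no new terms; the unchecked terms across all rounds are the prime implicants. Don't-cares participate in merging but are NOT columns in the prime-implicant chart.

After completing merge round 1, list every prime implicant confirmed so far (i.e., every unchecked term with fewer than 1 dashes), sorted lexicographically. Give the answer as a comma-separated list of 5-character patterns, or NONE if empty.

[col 0] 00001*, 00100*, 00101*, 01000*, 01001*, 01010*, 01011*, 01101*, 01110*, 10000*, 10010*, 11000*, 11101*, 11111*
[col 1] -1000, -1101, 0-001*, 0-101*, 00-01*, 0010-, 01-01*, 01-10, 010-0*, 010-1*, 0100-*, 0101-*, 1-000, 100-0, 111-1
[col 2] 0--01, 010--
Prime implicants: -1000, -1101, 0--01, 0010-, 01-10, 010--, 1-000, 100-0, 111-1

NONE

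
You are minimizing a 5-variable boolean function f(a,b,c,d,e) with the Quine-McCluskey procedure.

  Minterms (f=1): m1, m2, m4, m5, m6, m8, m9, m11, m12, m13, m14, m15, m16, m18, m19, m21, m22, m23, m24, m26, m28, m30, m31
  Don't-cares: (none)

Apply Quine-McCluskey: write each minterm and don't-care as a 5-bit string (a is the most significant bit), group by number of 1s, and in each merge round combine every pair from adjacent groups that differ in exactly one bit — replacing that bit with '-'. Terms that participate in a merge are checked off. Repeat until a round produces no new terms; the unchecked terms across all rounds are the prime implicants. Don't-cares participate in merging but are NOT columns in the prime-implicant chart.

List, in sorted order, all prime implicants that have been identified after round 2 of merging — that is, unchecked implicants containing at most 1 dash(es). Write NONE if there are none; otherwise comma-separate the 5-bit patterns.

size-2^0 implicants → 00001(✓)  00010(✓)  00100(✓)  00101(✓)  00110(✓)  01000(✓)  01001(✓)  01011(✓)  01100(✓)  01101(✓)  01110(✓)  01111(✓)  10000(✓)  10010(✓)  10011(✓)  10101(✓)  10110(✓)  10111(✓)  11000(✓)  11010(✓)  11100(✓)  11110(✓)  11111(✓)
size-2^1 implicants → -0010(✓)  -0101  -0110(✓)  -1000(✓)  -1100(✓)  -1110(✓)  -1111(✓)  0-001(✓)  0-100(✓)  0-101(✓)  0-110(✓)  00-01(✓)  00-10(✓)  001-0(✓)  0010-(✓)  01-00(✓)  01-01(✓)  01-11(✓)  010-1(✓)  0100-(✓)  011-0(✓)  011-1(✓)  0110-(✓)  0111-(✓)  1-000(✓)  1-010(✓)  1-110(✓)  1-111(✓)  10-10(✓)  10-11(✓)  100-0(✓)  1001-(✓)  101-1  1011-(✓)  11-00(✓)  11-10(✓)  110-0(✓)  111-0(✓)  1111-(✓)
size-2^2 implicants → --110  -0-10  -1-00  -11-0  -111-  0--01  0-1-0  0-10-  01--1  01-0-  011--  1--10  1-0-0  1-11-  10-1-  11--0
Unchecked terms (primes): --110, -0-10, -0101, -1-00, -11-0, -111-, 0--01, 0-1-0, 0-10-, 01--1, 01-0-, 011--, 1--10, 1-0-0, 1-11-, 10-1-, 101-1, 11--0

-0101, 101-1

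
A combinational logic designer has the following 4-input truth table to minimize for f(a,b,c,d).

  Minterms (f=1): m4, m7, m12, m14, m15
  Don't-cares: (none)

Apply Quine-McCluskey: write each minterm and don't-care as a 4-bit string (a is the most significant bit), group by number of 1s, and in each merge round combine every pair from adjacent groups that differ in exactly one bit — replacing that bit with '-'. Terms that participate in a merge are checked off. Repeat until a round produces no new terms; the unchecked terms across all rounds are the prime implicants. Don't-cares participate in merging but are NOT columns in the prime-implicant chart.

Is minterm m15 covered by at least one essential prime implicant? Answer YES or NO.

YES

[col 0] 0100*, 0111*, 1100*, 1110*, 1111*
[col 1] -100, -111, 11-0, 111-
Prime implicants: -100, -111, 11-0, 111-
PI chart (minterm → PIs covering it):
  4 | -100  (sole → essential)
  7 | -111  (sole → essential)
  12 | -100,11-0
  14 | 11-0,111-
  15 | -111,111-
Essential prime implicants: -100, -111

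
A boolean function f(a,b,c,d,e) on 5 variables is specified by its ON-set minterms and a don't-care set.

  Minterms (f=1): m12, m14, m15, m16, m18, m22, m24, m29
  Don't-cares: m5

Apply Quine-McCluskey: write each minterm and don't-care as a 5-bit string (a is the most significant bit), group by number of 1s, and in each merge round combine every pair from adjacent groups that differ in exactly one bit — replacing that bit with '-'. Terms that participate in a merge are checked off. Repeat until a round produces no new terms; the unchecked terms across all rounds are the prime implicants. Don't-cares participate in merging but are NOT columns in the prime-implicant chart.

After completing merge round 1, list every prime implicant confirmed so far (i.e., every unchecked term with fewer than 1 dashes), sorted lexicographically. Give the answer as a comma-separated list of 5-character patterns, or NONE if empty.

[col 0] 00101, 01100*, 01110*, 01111*, 10000*, 10010*, 10110*, 11000*, 11101
[col 1] 011-0, 0111-, 1-000, 10-10, 100-0
Prime implicants: 00101, 011-0, 0111-, 1-000, 10-10, 100-0, 11101

00101, 11101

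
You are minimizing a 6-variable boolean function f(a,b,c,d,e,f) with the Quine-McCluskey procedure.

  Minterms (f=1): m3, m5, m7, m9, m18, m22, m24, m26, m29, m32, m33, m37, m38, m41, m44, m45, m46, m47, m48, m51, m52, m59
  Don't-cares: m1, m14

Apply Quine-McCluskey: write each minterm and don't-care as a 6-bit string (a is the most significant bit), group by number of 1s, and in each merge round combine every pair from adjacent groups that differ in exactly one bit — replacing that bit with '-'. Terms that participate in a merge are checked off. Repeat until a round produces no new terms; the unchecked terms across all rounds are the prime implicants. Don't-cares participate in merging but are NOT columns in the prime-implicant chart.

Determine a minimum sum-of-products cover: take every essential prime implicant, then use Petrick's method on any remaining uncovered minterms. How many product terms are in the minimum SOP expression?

11

size-2^0 implicants → 000001(✓)  000011(✓)  000101(✓)  000111(✓)  001001(✓)  001110(✓)  010010(✓)  010110(✓)  011000(✓)  011010(✓)  011101  100000(✓)  100001(✓)  100101(✓)  100110(✓)  101001(✓)  101100(✓)  101101(✓)  101110(✓)  101111(✓)  110000(✓)  110011(✓)  110100(✓)  111011(✓)
size-2^1 implicants → -00001(✓)  -00101(✓)  -01001(✓)  -01110  00-001(✓)  000-01(✓)  000-11(✓)  0000-1(✓)  0001-1(✓)  01-010  010-10  0110-0  1-0000  10-001(✓)  10-101(✓)  10-110  100-01(✓)  10000-  101-01(✓)  1011-0(✓)  1011-1(✓)  10110-(✓)  10111-(✓)  11-011  110-00
size-2^2 implicants → -0-001  -00-01  000--1  10--01  1011--
Unchecked terms (primes): -0-001, -00-01, -01110, 000--1, 01-010, 010-10, 0110-0, 011101, 1-0000, 10--01, 10-110, 10000-, 1011--, 11-011, 110-00
Minterm coverage:
  m3 ⊆ 000--1 [E]
  m5 ⊆ -00-01,000--1
  m7 ⊆ 000--1 [E]
  m9 ⊆ -0-001 [E]
  m18 ⊆ 01-010,010-10
  m22 ⊆ 010-10 [E]
  m24 ⊆ 0110-0 [E]
  m26 ⊆ 01-010,0110-0
  m29 ⊆ 011101 [E]
  m32 ⊆ 1-0000,10000-
  m33 ⊆ -0-001,-00-01,10--01,10000-
  m37 ⊆ -00-01,10--01
  m38 ⊆ 10-110 [E]
  m41 ⊆ -0-001,10--01
  m44 ⊆ 1011-- [E]
  m45 ⊆ 10--01,1011--
  m46 ⊆ -01110,10-110,1011--
  m47 ⊆ 1011-- [E]
  m48 ⊆ 1-0000,110-00
  m51 ⊆ 11-011 [E]
  m52 ⊆ 110-00 [E]
  m59 ⊆ 11-011 [E]
E = {-0-001, 000--1, 010-10, 0110-0, 011101, 10-110, 1011--, 11-011, 110-00}
Petrick residual → -00-01, 1-0000
Cover = b'd'e'f + b'c'e'f + a'b'c'f + a'bc'ef' + a'bcd'f' + a'bcde'f + ac'd'e'f' + ab'def' + ab'cd + abd'ef + abc'e'f'  |cover|=11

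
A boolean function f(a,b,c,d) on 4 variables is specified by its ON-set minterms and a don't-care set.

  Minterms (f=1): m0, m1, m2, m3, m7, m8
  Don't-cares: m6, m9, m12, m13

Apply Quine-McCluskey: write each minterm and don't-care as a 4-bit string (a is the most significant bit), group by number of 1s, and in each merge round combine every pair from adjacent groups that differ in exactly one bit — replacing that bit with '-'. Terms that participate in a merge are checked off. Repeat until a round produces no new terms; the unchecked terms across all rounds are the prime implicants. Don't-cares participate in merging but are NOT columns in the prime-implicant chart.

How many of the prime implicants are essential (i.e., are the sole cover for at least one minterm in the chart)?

1

Round 0: 0000✓ 0001✓ 0010✓ 0011✓ 0110✓ 0111✓ 1000✓ 1001✓ 1100✓ 1101✓
Round 1: -000✓ -001✓ 0-10✓ 0-11✓ 00-0✓ 00-1✓ 000-✓ 001-✓ 011-✓ 1-00✓ 1-01✓ 100-✓ 110-✓
Round 2: -00- 0-1- 00-- 1-0-
PIs = {-00-, 0-1-, 00--, 1-0-}
Coverage chart:
  m0: -00-,00--
  m1: -00-,00--
  m2: 0-1-,00--
  m3: 0-1-,00--
  m7: 0-1- ←essential
  m8: -00-,1-0-
Essential: 0-1-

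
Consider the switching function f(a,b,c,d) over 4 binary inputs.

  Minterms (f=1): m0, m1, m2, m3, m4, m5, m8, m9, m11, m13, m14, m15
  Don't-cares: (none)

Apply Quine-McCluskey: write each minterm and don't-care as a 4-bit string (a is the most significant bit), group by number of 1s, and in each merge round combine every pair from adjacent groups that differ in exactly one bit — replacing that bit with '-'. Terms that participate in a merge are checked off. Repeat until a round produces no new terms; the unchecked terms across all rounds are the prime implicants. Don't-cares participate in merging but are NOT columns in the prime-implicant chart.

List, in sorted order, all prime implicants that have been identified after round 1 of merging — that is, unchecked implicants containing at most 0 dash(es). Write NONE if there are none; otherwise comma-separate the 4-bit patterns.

NONE

Round 0: 0000✓ 0001✓ 0010✓ 0011✓ 0100✓ 0101✓ 1000✓ 1001✓ 1011✓ 1101✓ 1110✓ 1111✓
Round 1: -000✓ -001✓ -011✓ -101✓ 0-00✓ 0-01✓ 00-0✓ 00-1✓ 000-✓ 001-✓ 010-✓ 1-01✓ 1-11✓ 10-1✓ 100-✓ 11-1✓ 111-
Round 2: --01 -0-1 -00- 0-0- 00-- 1--1
PIs = {--01, -0-1, -00-, 0-0-, 00--, 1--1, 111-}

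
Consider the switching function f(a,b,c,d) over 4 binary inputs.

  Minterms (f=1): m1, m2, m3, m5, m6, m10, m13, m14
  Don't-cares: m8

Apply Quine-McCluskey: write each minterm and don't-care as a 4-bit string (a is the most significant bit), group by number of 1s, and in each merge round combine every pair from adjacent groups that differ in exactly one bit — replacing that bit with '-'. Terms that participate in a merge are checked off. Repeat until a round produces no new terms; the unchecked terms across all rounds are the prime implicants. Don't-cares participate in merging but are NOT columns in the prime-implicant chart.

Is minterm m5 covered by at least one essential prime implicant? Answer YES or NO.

Round 0: 0001✓ 0010✓ 0011✓ 0101✓ 0110✓ 1000✓ 1010✓ 1101✓ 1110✓
Round 1: -010✓ -101 -110✓ 0-01 0-10✓ 00-1 001- 1-10✓ 10-0
Round 2: --10
PIs = {--10, -101, 0-01, 00-1, 001-, 10-0}
Coverage chart:
  m1: 0-01,00-1
  m2: --10,001-
  m3: 00-1,001-
  m5: -101,0-01
  m6: --10 ←essential
  m10: --10,10-0
  m13: -101 ←essential
  m14: --10 ←essential
Essential: --10, -101

YES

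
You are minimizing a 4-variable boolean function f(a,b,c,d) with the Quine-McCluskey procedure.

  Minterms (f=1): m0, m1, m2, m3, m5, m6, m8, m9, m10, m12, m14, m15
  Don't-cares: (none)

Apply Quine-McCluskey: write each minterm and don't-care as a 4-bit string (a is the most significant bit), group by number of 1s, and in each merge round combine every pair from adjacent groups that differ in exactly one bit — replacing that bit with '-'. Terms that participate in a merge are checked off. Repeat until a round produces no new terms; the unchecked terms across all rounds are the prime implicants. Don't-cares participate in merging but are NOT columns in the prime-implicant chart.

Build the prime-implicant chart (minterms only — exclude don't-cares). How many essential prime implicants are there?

[col 0] 0000*, 0001*, 0010*, 0011*, 0101*, 0110*, 1000*, 1001*, 1010*, 1100*, 1110*, 1111*
[col 1] -000*, -001*, -010*, -110*, 0-01, 0-10*, 00-0*, 00-1*, 000-*, 001-*, 1-00*, 1-10*, 10-0*, 100-*, 11-0*, 111-
[col 2] --10, -0-0, -00-, 00--, 1--0
Prime implicants: --10, -0-0, -00-, 0-01, 00--, 1--0, 111-
PI chart (minterm → PIs covering it):
  0 | -0-0,-00-,00--
  1 | -00-,0-01,00--
  2 | --10,-0-0,00--
  3 | 00--  (sole → essential)
  5 | 0-01  (sole → essential)
  6 | --10  (sole → essential)
  8 | -0-0,-00-,1--0
  9 | -00-  (sole → essential)
  10 | --10,-0-0,1--0
  12 | 1--0  (sole → essential)
  14 | --10,1--0,111-
  15 | 111-  (sole → essential)
Essential prime implicants: --10, -00-, 0-01, 00--, 1--0, 111-

6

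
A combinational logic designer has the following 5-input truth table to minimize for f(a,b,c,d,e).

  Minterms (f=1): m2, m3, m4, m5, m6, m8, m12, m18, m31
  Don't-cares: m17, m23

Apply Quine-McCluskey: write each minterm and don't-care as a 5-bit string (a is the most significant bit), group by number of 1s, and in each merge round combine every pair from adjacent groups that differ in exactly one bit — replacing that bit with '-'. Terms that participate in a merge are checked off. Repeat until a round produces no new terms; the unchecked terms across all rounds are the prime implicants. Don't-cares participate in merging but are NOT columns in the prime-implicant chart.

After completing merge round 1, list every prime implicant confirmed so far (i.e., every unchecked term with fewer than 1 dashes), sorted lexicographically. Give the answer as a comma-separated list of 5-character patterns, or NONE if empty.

10001

Round 0: 00010✓ 00011✓ 00100✓ 00101✓ 00110✓ 01000✓ 01100✓ 10001 10010✓ 10111✓ 11111✓
Round 1: -0010 0-100 00-10 0001- 001-0 0010- 01-00 1-111
PIs = {-0010, 0-100, 00-10, 0001-, 001-0, 0010-, 01-00, 1-111, 10001}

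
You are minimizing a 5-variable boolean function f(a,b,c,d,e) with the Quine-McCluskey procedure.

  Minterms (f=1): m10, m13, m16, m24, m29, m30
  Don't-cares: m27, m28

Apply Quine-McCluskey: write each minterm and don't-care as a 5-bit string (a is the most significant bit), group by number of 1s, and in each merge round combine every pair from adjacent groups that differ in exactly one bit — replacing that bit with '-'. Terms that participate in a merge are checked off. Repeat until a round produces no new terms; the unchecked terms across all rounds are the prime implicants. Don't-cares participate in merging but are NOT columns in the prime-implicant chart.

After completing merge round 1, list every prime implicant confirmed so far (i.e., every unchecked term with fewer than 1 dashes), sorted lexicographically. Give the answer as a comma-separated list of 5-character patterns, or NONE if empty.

size-2^0 implicants → 01010  01101(✓)  10000(✓)  11000(✓)  11011  11100(✓)  11101(✓)  11110(✓)
size-2^1 implicants → -1101  1-000  11-00  111-0  1110-
Unchecked terms (primes): -1101, 01010, 1-000, 11-00, 11011, 111-0, 1110-

01010, 11011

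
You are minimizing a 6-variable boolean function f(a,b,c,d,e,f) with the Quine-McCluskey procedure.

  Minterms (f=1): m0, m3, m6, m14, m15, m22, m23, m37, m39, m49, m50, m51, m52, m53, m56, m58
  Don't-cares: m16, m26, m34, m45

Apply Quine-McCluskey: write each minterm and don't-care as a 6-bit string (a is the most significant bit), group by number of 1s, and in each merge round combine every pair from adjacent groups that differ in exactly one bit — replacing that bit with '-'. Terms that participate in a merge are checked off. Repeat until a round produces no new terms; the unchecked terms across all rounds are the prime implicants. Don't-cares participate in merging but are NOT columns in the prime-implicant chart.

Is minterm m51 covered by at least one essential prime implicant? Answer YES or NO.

Round 0: 000000✓ 000011 000110✓ 001110✓ 001111✓ 010000✓ 010110✓ 010111✓ 011010✓ 100010✓ 100101✓ 100111✓ 101101✓ 110001✓ 110010✓ 110011✓ 110100✓ 110101✓ 111000✓ 111010✓
Round 1: -11010 0-0000 0-0110 00-110 00111- 01011- 1-0010 1-0101 10-101 1001-1 11-010 110-01 1100-1 11001- 11010- 1110-0
PIs = {-11010, 0-0000, 0-0110, 00-110, 000011, 00111-, 01011-, 1-0010, 1-0101, 10-101, 1001-1, 11-010, 110-01, 1100-1, 11001-, 11010-, 1110-0}
Coverage chart:
  m0: 0-0000 ←essential
  m3: 000011 ←essential
  m6: 0-0110,00-110
  m14: 00-110,00111-
  m15: 00111- ←essential
  m22: 0-0110,01011-
  m23: 01011- ←essential
  m37: 1-0101,10-101,1001-1
  m39: 1001-1 ←essential
  m49: 110-01,1100-1
  m50: 1-0010,11-010,11001-
  m51: 1100-1,11001-
  m52: 11010- ←essential
  m53: 1-0101,110-01,11010-
  m56: 1110-0 ←essential
  m58: -11010,11-010,1110-0
Essential: 0-0000, 000011, 00111-, 01011-, 1001-1, 11010-, 1110-0

NO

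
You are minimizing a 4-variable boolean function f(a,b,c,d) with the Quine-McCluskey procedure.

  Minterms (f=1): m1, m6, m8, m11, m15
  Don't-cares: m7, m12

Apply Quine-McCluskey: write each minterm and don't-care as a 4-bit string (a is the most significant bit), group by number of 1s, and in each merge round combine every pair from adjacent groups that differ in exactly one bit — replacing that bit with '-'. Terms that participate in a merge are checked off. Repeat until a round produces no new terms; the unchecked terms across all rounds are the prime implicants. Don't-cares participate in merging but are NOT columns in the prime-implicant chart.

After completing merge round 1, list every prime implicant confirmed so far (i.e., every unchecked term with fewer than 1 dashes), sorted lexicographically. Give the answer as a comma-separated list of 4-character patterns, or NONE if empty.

0001

[col 0] 0001, 0110*, 0111*, 1000*, 1011*, 1100*, 1111*
[col 1] -111, 011-, 1-00, 1-11
Prime implicants: -111, 0001, 011-, 1-00, 1-11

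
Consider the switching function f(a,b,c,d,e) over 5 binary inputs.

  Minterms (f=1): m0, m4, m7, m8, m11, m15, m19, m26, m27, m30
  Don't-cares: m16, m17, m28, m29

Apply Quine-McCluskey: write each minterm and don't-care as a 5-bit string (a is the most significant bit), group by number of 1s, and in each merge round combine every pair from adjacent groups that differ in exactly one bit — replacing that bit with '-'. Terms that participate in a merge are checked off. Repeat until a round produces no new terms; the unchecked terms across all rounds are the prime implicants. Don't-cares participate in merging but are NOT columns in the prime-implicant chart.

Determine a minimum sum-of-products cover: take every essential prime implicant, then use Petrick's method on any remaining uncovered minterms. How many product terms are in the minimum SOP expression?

[col 0] 00000*, 00100*, 00111*, 01000*, 01011*, 01111*, 10000*, 10001*, 10011*, 11010*, 11011*, 11100*, 11101*, 11110*
[col 1] -0000, -1011, 0-000, 0-111, 00-00, 01-11, 1-011, 100-1, 1000-, 11-10, 1101-, 111-0, 1110-
Prime implicants: -0000, -1011, 0-000, 0-111, 00-00, 01-11, 1-011, 100-1, 1000-, 11-10, 1101-, 111-0, 1110-
PI chart (minterm → PIs covering it):
  0 | -0000,0-000,00-00
  4 | 00-00  (sole → essential)
  7 | 0-111  (sole → essential)
  8 | 0-000  (sole → essential)
  11 | -1011,01-11
  15 | 0-111,01-11
  19 | 1-011,100-1
  26 | 11-10,1101-
  27 | -1011,1-011,1101-
  30 | 11-10,111-0
Essential prime implicants: 0-000, 0-111, 00-00
Petrick residual → -1011, 1-011, 11-10
Minimum SOP uses 6 PIs: bc'de + a'c'd'e' + a'cde + a'b'd'e' + ac'de + abde'

6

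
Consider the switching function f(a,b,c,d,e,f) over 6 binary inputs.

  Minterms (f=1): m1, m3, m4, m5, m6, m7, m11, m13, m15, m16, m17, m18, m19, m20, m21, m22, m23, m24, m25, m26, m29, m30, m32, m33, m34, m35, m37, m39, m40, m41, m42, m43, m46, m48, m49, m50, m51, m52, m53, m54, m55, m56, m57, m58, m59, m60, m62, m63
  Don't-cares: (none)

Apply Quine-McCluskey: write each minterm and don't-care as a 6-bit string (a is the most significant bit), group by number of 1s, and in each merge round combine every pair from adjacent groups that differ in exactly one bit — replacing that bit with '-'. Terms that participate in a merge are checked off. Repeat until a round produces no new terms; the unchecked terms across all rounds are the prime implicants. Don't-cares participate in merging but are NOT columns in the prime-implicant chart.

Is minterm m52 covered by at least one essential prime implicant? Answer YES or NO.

size-2^0 implicants → 000001(✓)  000011(✓)  000100(✓)  000101(✓)  000110(✓)  000111(✓)  001011(✓)  001101(✓)  001111(✓)  010000(✓)  010001(✓)  010010(✓)  010011(✓)  010100(✓)  010101(✓)  010110(✓)  010111(✓)  011000(✓)  011001(✓)  011010(✓)  011101(✓)  011110(✓)  100000(✓)  100001(✓)  100010(✓)  100011(✓)  100101(✓)  100111(✓)  101000(✓)  101001(✓)  101010(✓)  101011(✓)  101110(✓)  110000(✓)  110001(✓)  110010(✓)  110011(✓)  110100(✓)  110101(✓)  110110(✓)  110111(✓)  111000(✓)  111001(✓)  111010(✓)  111011(✓)  111100(✓)  111110(✓)  111111(✓)
size-2^1 implicants → -00001(✓)  -00011(✓)  -00101(✓)  -00111(✓)  -01011(✓)  -10000(✓)  -10001(✓)  -10010(✓)  -10011(✓)  -10100(✓)  -10101(✓)  -10110(✓)  -10111(✓)  -11000(✓)  -11001(✓)  -11010(✓)  -11110(✓)  0-0001(✓)  0-0011(✓)  0-0100(✓)  0-0101(✓)  0-0110(✓)  0-0111(✓)  0-1101(✓)  00-011(✓)  00-101(✓)  00-111(✓)  000-01(✓)  000-11(✓)  0000-1(✓)  0001-0(✓)  0001-1(✓)  00010-(✓)  00011-(✓)  001-11(✓)  0011-1(✓)  01-000(✓)  01-001(✓)  01-010(✓)  01-101(✓)  01-110(✓)  010-00(✓)  010-01(✓)  010-10(✓)  010-11(✓)  0100-0(✓)  0100-1(✓)  01000-(✓)  01001-(✓)  0101-0(✓)  0101-1(✓)  01010-(✓)  01011-(✓)  011-01(✓)  011-10(✓)  0110-0(✓)  01100-(✓)  1-0000(✓)  1-0001(✓)  1-0010(✓)  1-0011(✓)  1-0101(✓)  1-0111(✓)  1-1000(✓)  1-1001(✓)  1-1010(✓)  1-1011(✓)  1-1110(✓)  10-000(✓)  10-001(✓)  10-010(✓)  10-011(✓)  100-01(✓)  100-11(✓)  1000-0(✓)  1000-1(✓)  10000-(✓)  10001-(✓)  1001-1(✓)  101-10(✓)  1010-0(✓)  1010-1(✓)  10100-(✓)  10101-(✓)  11-000(✓)  11-001(✓)  11-010(✓)  11-011(✓)  11-100(✓)  11-110(✓)  11-111(✓)  110-00(✓)  110-01(✓)  110-10(✓)  110-11(✓)  1100-0(✓)  1100-1(✓)  11000-(✓)  11001-(✓)  1101-0(✓)  1101-1(✓)  11010-(✓)  11011-(✓)  111-00(✓)  111-10(✓)  111-11(✓)  1110-0(✓)  1110-1(✓)  11100-(✓)  11101-(✓)  1111-0(✓)  11111-(✓)
size-2^2 implicants → --0001(✓)  --0011(✓)  --0101(✓)  --0111(✓)  -0-011  -00-01(✓)  -00-11(✓)  -000-1(✓)  -001-1(✓)  -1-000(✓)  -1-001(✓)  -1-010(✓)  -1-110(✓)  -10-00(✓)  -10-01(✓)  -10-10(✓)  -10-11(✓)  -100-0(✓)  -100-1(✓)  -1000-(✓)  -1001-(✓)  -101-0(✓)  -101-1(✓)  -1010-(✓)  -1011-(✓)  -11-10(✓)  -110-0(✓)  -1100-(✓)  0--101  0-0-01(✓)  0-0-11(✓)  0-00-1(✓)  0-01-0(✓)  0-01-1(✓)  0-010-(✓)  0-011-(✓)  00--11  00-1-1  000--1(✓)  0001--(✓)  01--01  01--10(✓)  01-0-0(✓)  01-00-(✓)  010--0(✓)  010--1(✓)  010-0-(✓)  010-1-(✓)  0100--(✓)  0101--(✓)  1--000(✓)  1--001(✓)  1--010(✓)  1--011(✓)  1-0-01(✓)  1-0-11(✓)  1-00-0(✓)  1-00-1(✓)  1-000-(✓)  1-001-(✓)  1-01-1(✓)  1-1-10  1-10-0(✓)  1-10-1(✓)  1-100-(✓)  1-101-(✓)  10-0-0(✓)  10-0-1(✓)  10-00-(✓)  10-01-(✓)  100--1(✓)  1000--(✓)  1010--(✓)  11--00(✓)  11--10(✓)  11--11(✓)  11-0-0(✓)  11-0-1(✓)  11-00-(✓)  11-01-(✓)  11-1-0(✓)  11-11-(✓)  110--0(✓)  110--1(✓)  110-0-(✓)  110-1-(✓)  1100--(✓)  1101--(✓)  111--0(✓)  111-1-(✓)  1110--(✓)
size-2^3 implicants → --0-01(✓)  --0-11(✓)  --00-1(✓)  --01-1(✓)  -00--1(✓)  -1--10  -1-0-0  -1-00-  -10--0(✓)  -10--1(✓)  -10-0-(✓)  -10-1-(✓)  -100--(✓)  -101--(✓)  0-0--1(✓)  0-01--  010---(✓)  1--0-0(✓)  1--0-1(✓)  1--00-(✓)  1--01-(✓)  1-0--1(✓)  1-00--(✓)  1-10--(✓)  10-0--(✓)  11---0  11--1-  11-0--(✓)  110---(✓)
size-2^4 implicants → --0--1  -10---  1--0--
Unchecked terms (primes): --0--1, -0-011, -1--10, -1-0-0, -1-00-, -10---, 0--101, 0-01--, 00--11, 00-1-1, 01--01, 1--0--, 1-1-10, 11---0, 11--1-
Minterm coverage:
  m1 ⊆ --0--1 [E]
  m3 ⊆ --0--1,-0-011,00--11
  m4 ⊆ 0-01-- [E]
  m5 ⊆ --0--1,0--101,0-01--,00-1-1
  m6 ⊆ 0-01-- [E]
  m7 ⊆ --0--1,0-01--,00--11,00-1-1
  m11 ⊆ -0-011,00--11
  m13 ⊆ 0--101,00-1-1
  m15 ⊆ 00--11,00-1-1
  m16 ⊆ -1-0-0,-1-00-,-10---
  m17 ⊆ --0--1,-1-00-,-10---,01--01
  m18 ⊆ -1--10,-1-0-0,-10---
  m19 ⊆ --0--1,-10---
  m20 ⊆ -10---,0-01--
  m21 ⊆ --0--1,-10---,0--101,0-01--,01--01
  m22 ⊆ -1--10,-10---,0-01--
  m23 ⊆ --0--1,-10---,0-01--
  m24 ⊆ -1-0-0,-1-00-
  m25 ⊆ -1-00-,01--01
  m26 ⊆ -1--10,-1-0-0
  m29 ⊆ 0--101,01--01
  m30 ⊆ -1--10 [E]
  m32 ⊆ 1--0-- [E]
  m33 ⊆ --0--1,1--0--
  m34 ⊆ 1--0-- [E]
  m35 ⊆ --0--1,-0-011,1--0--
  m37 ⊆ --0--1 [E]
  m39 ⊆ --0--1 [E]
  m40 ⊆ 1--0-- [E]
  m41 ⊆ 1--0-- [E]
  m42 ⊆ 1--0--,1-1-10
  m43 ⊆ -0-011,1--0--
  m46 ⊆ 1-1-10 [E]
  m48 ⊆ -1-0-0,-1-00-,-10---,1--0--,11---0
  m49 ⊆ --0--1,-1-00-,-10---,1--0--
  m50 ⊆ -1--10,-1-0-0,-10---,1--0--,11---0,11--1-
  m51 ⊆ --0--1,-10---,1--0--,11--1-
  m52 ⊆ -10---,11---0
  m53 ⊆ --0--1,-10---
  m54 ⊆ -1--10,-10---,11---0,11--1-
  m55 ⊆ --0--1,-10---,11--1-
  m56 ⊆ -1-0-0,-1-00-,1--0--,11---0
  m57 ⊆ -1-00-,1--0--
  m58 ⊆ -1--10,-1-0-0,1--0--,1-1-10,11---0,11--1-
  m59 ⊆ 1--0--,11--1-
  m60 ⊆ 11---0 [E]
  m62 ⊆ -1--10,1-1-10,11---0,11--1-
  m63 ⊆ 11--1- [E]
E = {--0--1, -1--10, 0-01--, 1--0--, 1-1-10, 11---0, 11--1-}

YES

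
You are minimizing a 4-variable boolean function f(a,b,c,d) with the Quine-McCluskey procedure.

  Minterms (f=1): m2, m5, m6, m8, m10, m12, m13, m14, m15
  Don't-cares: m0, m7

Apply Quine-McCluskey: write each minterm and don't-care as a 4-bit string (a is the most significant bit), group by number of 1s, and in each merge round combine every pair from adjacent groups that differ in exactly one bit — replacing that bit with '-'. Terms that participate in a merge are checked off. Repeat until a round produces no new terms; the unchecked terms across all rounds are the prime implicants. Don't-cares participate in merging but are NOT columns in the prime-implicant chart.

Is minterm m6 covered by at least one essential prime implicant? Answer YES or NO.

[col 0] 0000*, 0010*, 0101*, 0110*, 0111*, 1000*, 1010*, 1100*, 1101*, 1110*, 1111*
[col 1] -000*, -010*, -101*, -110*, -111*, 0-10*, 00-0*, 01-1*, 011-*, 1-00*, 1-10*, 10-0*, 11-0*, 11-1*, 110-*, 111-*
[col 2] --10, -0-0, -1-1, -11-, 1--0, 11--
Prime implicants: --10, -0-0, -1-1, -11-, 1--0, 11--
PI chart (minterm → PIs covering it):
  2 | --10,-0-0
  5 | -1-1  (sole → essential)
  6 | --10,-11-
  8 | -0-0,1--0
  10 | --10,-0-0,1--0
  12 | 1--0,11--
  13 | -1-1,11--
  14 | --10,-11-,1--0,11--
  15 | -1-1,-11-,11--
Essential prime implicants: -1-1

NO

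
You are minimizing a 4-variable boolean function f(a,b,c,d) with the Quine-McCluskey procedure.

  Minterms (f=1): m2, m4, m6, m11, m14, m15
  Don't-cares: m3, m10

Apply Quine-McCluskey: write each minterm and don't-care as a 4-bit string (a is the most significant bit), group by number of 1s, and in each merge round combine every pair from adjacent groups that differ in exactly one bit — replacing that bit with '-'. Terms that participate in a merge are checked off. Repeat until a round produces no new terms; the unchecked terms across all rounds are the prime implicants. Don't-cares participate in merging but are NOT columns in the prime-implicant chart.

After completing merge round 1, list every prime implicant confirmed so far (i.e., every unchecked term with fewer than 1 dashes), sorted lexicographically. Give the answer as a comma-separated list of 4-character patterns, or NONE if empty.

NONE

[col 0] 0010*, 0011*, 0100*, 0110*, 1010*, 1011*, 1110*, 1111*
[col 1] -010*, -011*, -110*, 0-10*, 001-*, 01-0, 1-10*, 1-11*, 101-*, 111-*
[col 2] --10, -01-, 1-1-
Prime implicants: --10, -01-, 01-0, 1-1-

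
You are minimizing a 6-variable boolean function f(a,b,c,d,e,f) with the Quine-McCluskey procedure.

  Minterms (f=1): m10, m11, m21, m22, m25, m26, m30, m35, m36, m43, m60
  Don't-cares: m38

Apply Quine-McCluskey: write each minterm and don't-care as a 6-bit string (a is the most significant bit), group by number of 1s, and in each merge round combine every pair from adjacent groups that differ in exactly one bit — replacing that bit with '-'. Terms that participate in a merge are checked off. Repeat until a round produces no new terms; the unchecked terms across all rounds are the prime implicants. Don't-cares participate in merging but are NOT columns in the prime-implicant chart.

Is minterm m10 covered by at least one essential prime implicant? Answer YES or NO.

NO

size-2^0 implicants → 001010(✓)  001011(✓)  010101  010110(✓)  011001  011010(✓)  011110(✓)  100011(✓)  100100(✓)  100110(✓)  101011(✓)  111100
size-2^1 implicants → -01011  0-1010  00101-  01-110  011-10  10-011  1001-0
Unchecked terms (primes): -01011, 0-1010, 00101-, 01-110, 010101, 011-10, 011001, 10-011, 1001-0, 111100
Minterm coverage:
  m10 ⊆ 0-1010,00101-
  m11 ⊆ -01011,00101-
  m21 ⊆ 010101 [E]
  m22 ⊆ 01-110 [E]
  m25 ⊆ 011001 [E]
  m26 ⊆ 0-1010,011-10
  m30 ⊆ 01-110,011-10
  m35 ⊆ 10-011 [E]
  m36 ⊆ 1001-0 [E]
  m43 ⊆ -01011,10-011
  m60 ⊆ 111100 [E]
E = {01-110, 010101, 011001, 10-011, 1001-0, 111100}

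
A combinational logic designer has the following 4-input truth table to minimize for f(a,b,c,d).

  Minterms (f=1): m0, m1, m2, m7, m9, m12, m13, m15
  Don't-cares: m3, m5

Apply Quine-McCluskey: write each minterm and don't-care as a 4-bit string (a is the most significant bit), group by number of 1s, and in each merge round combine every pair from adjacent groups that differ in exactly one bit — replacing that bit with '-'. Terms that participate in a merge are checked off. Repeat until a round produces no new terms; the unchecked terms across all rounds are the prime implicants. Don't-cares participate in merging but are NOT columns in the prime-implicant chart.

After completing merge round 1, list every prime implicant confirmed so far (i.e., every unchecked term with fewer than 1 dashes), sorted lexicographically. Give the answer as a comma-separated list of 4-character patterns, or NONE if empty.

Round 0: 0000✓ 0001✓ 0010✓ 0011✓ 0101✓ 0111✓ 1001✓ 1100✓ 1101✓ 1111✓
Round 1: -001✓ -101✓ -111✓ 0-01✓ 0-11✓ 00-0✓ 00-1✓ 000-✓ 001-✓ 01-1✓ 1-01✓ 11-1✓ 110-
Round 2: --01 -1-1 0--1 00--
PIs = {--01, -1-1, 0--1, 00--, 110-}

NONE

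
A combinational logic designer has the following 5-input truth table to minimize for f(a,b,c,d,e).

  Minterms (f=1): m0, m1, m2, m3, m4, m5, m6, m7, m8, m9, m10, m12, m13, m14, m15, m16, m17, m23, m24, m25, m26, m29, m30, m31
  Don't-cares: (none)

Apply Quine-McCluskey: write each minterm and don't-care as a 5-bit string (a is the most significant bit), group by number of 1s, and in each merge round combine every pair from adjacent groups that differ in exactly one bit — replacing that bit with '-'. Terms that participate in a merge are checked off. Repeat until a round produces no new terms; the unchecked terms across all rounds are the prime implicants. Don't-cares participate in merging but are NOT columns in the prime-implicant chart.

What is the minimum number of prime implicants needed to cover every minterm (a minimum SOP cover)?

6

size-2^0 implicants → 00000(✓)  00001(✓)  00010(✓)  00011(✓)  00100(✓)  00101(✓)  00110(✓)  00111(✓)  01000(✓)  01001(✓)  01010(✓)  01100(✓)  01101(✓)  01110(✓)  01111(✓)  10000(✓)  10001(✓)  10111(✓)  11000(✓)  11001(✓)  11010(✓)  11101(✓)  11110(✓)  11111(✓)
size-2^1 implicants → -0000(✓)  -0001(✓)  -0111(✓)  -1000(✓)  -1001(✓)  -1010(✓)  -1101(✓)  -1110(✓)  -1111(✓)  0-000(✓)  0-001(✓)  0-010(✓)  0-100(✓)  0-101(✓)  0-110(✓)  0-111(✓)  00-00(✓)  00-01(✓)  00-10(✓)  00-11(✓)  000-0(✓)  000-1(✓)  0000-(✓)  0001-(✓)  001-0(✓)  001-1(✓)  0010-(✓)  0011-(✓)  01-00(✓)  01-01(✓)  01-10(✓)  010-0(✓)  0100-(✓)  011-0(✓)  011-1(✓)  0110-(✓)  0111-(✓)  1-000(✓)  1-001(✓)  1-111(✓)  1000-(✓)  11-01(✓)  11-10(✓)  110-0(✓)  1100-(✓)  111-1(✓)  1111-(✓)
size-2^2 implicants → --000(✓)  --001(✓)  --111  -000-(✓)  -1-01  -1-10  -10-0  -100-(✓)  -11-1  -111-  0--00(✓)  0--01(✓)  0--10(✓)  0-0-0(✓)  0-00-(✓)  0-1-0(✓)  0-1-1(✓)  0-10-(✓)  0-11-(✓)  00--0(✓)  00--1(✓)  00-0-(✓)  00-1-(✓)  000--(✓)  001--(✓)  01--0(✓)  01-0-(✓)  011--(✓)  1-00-(✓)
size-2^3 implicants → --00-  0---0  0--0-  0-1--  00---
Unchecked terms (primes): --00-, --111, -1-01, -1-10, -10-0, -11-1, -111-, 0---0, 0--0-, 0-1--, 00---
Minterm coverage:
  m0 ⊆ --00-,0---0,0--0-,00---
  m1 ⊆ --00-,0--0-,00---
  m2 ⊆ 0---0,00---
  m3 ⊆ 00--- [E]
  m4 ⊆ 0---0,0--0-,0-1--,00---
  m5 ⊆ 0--0-,0-1--,00---
  m6 ⊆ 0---0,0-1--,00---
  m7 ⊆ --111,0-1--,00---
  m8 ⊆ --00-,-10-0,0---0,0--0-
  m9 ⊆ --00-,-1-01,0--0-
  m10 ⊆ -1-10,-10-0,0---0
  m12 ⊆ 0---0,0--0-,0-1--
  m13 ⊆ -1-01,-11-1,0--0-,0-1--
  m14 ⊆ -1-10,-111-,0---0,0-1--
  m15 ⊆ --111,-11-1,-111-,0-1--
  m16 ⊆ --00- [E]
  m17 ⊆ --00- [E]
  m23 ⊆ --111 [E]
  m24 ⊆ --00-,-10-0
  m25 ⊆ --00-,-1-01
  m26 ⊆ -1-10,-10-0
  m29 ⊆ -1-01,-11-1
  m30 ⊆ -1-10,-111-
  m31 ⊆ --111,-11-1,-111-
E = {--00-, --111, 00---}
Petrick residual → -1-01, -1-10, 0---0
Cover = c'd' + cde + bd'e + bde' + a'e' + a'b'  |cover|=6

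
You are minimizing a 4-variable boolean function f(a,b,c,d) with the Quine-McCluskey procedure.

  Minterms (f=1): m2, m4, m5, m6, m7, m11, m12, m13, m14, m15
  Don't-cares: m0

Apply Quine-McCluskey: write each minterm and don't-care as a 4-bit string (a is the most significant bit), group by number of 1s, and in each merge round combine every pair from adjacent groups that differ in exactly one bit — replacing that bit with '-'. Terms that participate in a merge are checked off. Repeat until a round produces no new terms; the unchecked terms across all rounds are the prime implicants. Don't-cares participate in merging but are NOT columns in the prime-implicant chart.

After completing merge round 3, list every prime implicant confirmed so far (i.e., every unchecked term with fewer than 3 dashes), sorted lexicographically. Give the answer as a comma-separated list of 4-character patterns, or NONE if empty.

0--0, 1-11

Round 0: 0000✓ 0010✓ 0100✓ 0101✓ 0110✓ 0111✓ 1011✓ 1100✓ 1101✓ 1110✓ 1111✓
Round 1: -100✓ -101✓ -110✓ -111✓ 0-00✓ 0-10✓ 00-0✓ 01-0✓ 01-1✓ 010-✓ 011-✓ 1-11 11-0✓ 11-1✓ 110-✓ 111-✓
Round 2: -1-0✓ -1-1✓ -10-✓ -11-✓ 0--0 01--✓ 11--✓
Round 3: -1--
PIs = {-1--, 0--0, 1-11}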